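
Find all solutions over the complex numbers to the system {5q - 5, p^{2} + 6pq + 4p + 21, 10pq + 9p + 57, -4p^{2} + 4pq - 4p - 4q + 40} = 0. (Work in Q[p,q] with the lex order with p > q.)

Compute a lex Gröbner basis by Buchberger's algorithm.
f_1 = 5q - 5, LT = q.
f_2 = p^{2} + 6pq + 4p + 21, LT = p^{2}.
f_3 = 10pq + 9p + 57, LT = pq.
f_4 = -4p^{2} + 4pq - 4p - 4q + 40, LT = p^{2}.

S(f_1,f_3): lcm = pq. S = -\tfrac{19}{10}p - \tfrac{57}{10}.
  reduce S modulo (f_1, f_2, f_3, f_4):
  remainder -\tfrac{19}{10}p - \tfrac{57}{10} ≠ 0; add h_5 = -\tfrac{19}{10}p - \tfrac{57}{10} to the basis.

The other S-polynomials (S(f_1,f_2), S(f_1,f_4), S(f_2,f_3), S(f_2,f_4), S(f_3,f_4), S(f_1,h_5), S(f_2,h_5), S(f_3,h_5), S(f_4,h_5)) all reduce to 0 modulo the current basis, so we have a Gröbner basis.
Inter-reduce: drop elements whose leading term is divisible by another's, tail-reduce, and make monic.
Reduced Gröbner basis: {p + 3, q - 1}.

Elimination: the polynomial q - 1 lies in the elimination ideal for q, so q ∈ {1}. For each such q, the remaining basis elements (now univariate) give the rest of the solution.
  q = 1: the earlier basis element becomes p + 3 = 0, giving p = -3 — point (-3, 1).

{(-3, 1)}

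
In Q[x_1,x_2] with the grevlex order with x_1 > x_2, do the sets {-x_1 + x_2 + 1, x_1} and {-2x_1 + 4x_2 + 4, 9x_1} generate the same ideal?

Since reduced Gröbner bases are canonical representatives of ideals under a given ordering, it suffices to compute and compare them.
Buchberger on the first generating set:
f_1 = -x_1 + x_2 + 1, LT = x_1.
f_2 = x_1, LT = x_1.

S(f_1,f_2): lcm = x_1. S = -x_2 - 1.
  reduce S modulo (f_1, f_2):
  remainder -x_2 - 1 ≠ 0; add g_3 = -x_2 - 1 to the basis.

The other S-polynomials (S(f_1,g_3), S(f_2,g_3)) all reduce to 0 modulo the current basis, so we have a Gröbner basis.
Inter-reduce: drop elements whose leading term is divisible by another's, tail-reduce, and make monic.
Reduced Gröbner basis: {x_1, x_2 + 1}.

Buchberger on the second generating set:
h_1 = -2x_1 + 4x_2 + 4, LT = x_1.
h_2 = 9x_1, LT = x_1.

S(h_1,h_2): lcm = x_1. S = -2x_2 - 2.
  reduce S modulo (h_1, h_2):
  remainder -2x_2 - 2 ≠ 0; add k_3 = -2x_2 - 2 to the basis.

The other S-polynomials (S(h_1,k_3), S(h_2,k_3)) all reduce to 0 modulo the current basis, so we have a Gröbner basis.
Inter-reduce: drop elements whose leading term is divisible by another's, tail-reduce, and make monic.
Reduced Gröbner basis: {x_1, x_2 + 1}.

The two bases agree; hence the ideals are identical.

Yes, the ideals are equal.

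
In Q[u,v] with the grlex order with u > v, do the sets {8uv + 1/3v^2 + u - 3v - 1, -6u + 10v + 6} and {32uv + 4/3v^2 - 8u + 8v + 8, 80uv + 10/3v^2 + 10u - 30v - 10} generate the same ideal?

Equality of ideals is decidable: compute both reduced Gröbner bases (unique for the ordering) and check whether they agree.
Buchberger on the first generating set:
f_1 = 8uv + 1/3v^2 + u - 3v - 1, LT = uv.
f_2 = -6u + 10v + 6, LT = u.

S(f_1,f_2): lcm = uv. S = 41/24v^2 + 1/8u + 5/8v - 1/8.
  reduce S modulo (f_1, f_2):
  remainder 41/24v^2 + 5/6v ≠ 0; add g_3 = 41/24v^2 + 5/6v to the basis.

The other S-polynomials (S(f_1,g_3), S(f_2,g_3)) all reduce to 0 modulo the current basis, so we have a Gröbner basis.
Inter-reduce: drop elements whose leading term is divisible by another's, tail-reduce, and make monic.
Reduced Gröbner basis: {v^2 + 20/41v, u - 5/3v - 1}.

Buchberger on the second generating set:
h_1 = 32uv + 4/3v^2 - 8u + 8v + 8, LT = uv.
h_2 = 80uv + 10/3v^2 + 10u - 30v - 10, LT = uv.

S(h_1,h_2): lcm = uv. S = -3/8u + 5/8v + 3/8.
  reduce S modulo (h_1, h_2):
  remainder -3/8u + 5/8v + 3/8 ≠ 0; add k_3 = -3/8u + 5/8v + 3/8 to the basis.

S(h_1,k_3): lcm = uv. S = 41/24v^2 - 1/4u + 5/4v + 1/4.
  reduce S modulo (h_1, h_2, k_3):
  remainder 41/24v^2 + 5/6v ≠ 0; add k_4 = 41/24v^2 + 5/6v to the basis.

The other S-polynomials (S(h_2,k_3), S(h_1,k_4), S(h_2,k_4), S(k_3,k_4)) all reduce to 0 modulo the current basis, so we have a Gröbner basis.
Inter-reduce: drop elements whose leading term is divisible by another's, tail-reduce, and make monic.
Reduced Gröbner basis: {v^2 + 20/41v, u - 5/3v - 1}.

The two bases agree; hence the ideals are identical.

Yes, the ideals are equal.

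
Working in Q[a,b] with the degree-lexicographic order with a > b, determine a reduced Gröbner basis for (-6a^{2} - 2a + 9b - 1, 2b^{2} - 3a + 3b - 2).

G = {a^{2} + \tfrac{1}{3}a - \tfrac{3}{2}b + \tfrac{1}{6}, b^{2} - \tfrac{3}{2}a + \tfrac{3}{2}b - 1}

The reduced Gröbner basis is the canonical form of the ideal for this ordering.

f_1 = -6a^{2} - 2a + 9b - 1, LT = a^{2}.
f_2 = 2b^{2} - 3a + 3b - 2, LT = b^{2}.

The S-polynomials (S(f_1,f_2)) all reduce to 0 modulo the current basis, so we have a Gröbner basis.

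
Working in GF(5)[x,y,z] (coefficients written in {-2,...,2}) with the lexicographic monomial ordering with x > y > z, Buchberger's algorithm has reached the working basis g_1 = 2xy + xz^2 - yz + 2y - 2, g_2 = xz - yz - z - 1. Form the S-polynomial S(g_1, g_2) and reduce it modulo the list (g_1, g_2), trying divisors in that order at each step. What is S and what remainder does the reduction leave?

lcm(LM(g_1), LM(g_2)) = xyz.
S = (lcm/LT(g_1))·g_1 − (lcm/LT(g_2))·g_2 = -2xz^3 + y^2z + 2yz^2 + 2yz + y - z.
Reduce S modulo (g_1, g_2) in that order:
  leading term xz^3: subtract (-2z^2)·g_2 from -2xz^3 + y^2z + 2yz^2 + 2yz + y - z → y^2z - 2yz^3 + 2yz^2 + 2yz + y - 2z^3 - 2z^2 - z
  leading term y^2z: no divisor's leading term divides it; move y^2z to the remainder.
  leading term yz^3: no divisor's leading term divides it; move -2yz^3 to the remainder.
  leading term yz^2: no divisor's leading term divides it; move 2yz^2 to the remainder.
  leading term yz: no divisor's leading term divides it; move 2yz to the remainder.
  leading term y: no divisor's leading term divides it; move y to the remainder.
  leading term z^3: no divisor's leading term divides it; move -2z^3 to the remainder.
  leading term z^2: no divisor's leading term divides it; move -2z^2 to the remainder.
  leading term z: no divisor's leading term divides it; move -z to the remainder.
The remainder y^2z - 2yz^3 + 2yz^2 + 2yz + y - 2z^3 - 2z^2 - z is nonzero, so it would be added as the next basis element.

S(g_1, g_2) = -2xz^3 + y^2z + 2yz^2 + 2yz + y - z; remainder on division = y^2z - 2yz^3 + 2yz^2 + 2yz + y - 2z^3 - 2z^2 - z.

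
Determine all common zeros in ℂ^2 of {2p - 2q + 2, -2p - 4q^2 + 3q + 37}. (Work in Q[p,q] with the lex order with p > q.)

{(-4, -3), (9/4, 13/4)}

Compute a lex Gröbner basis by Buchberger's algorithm.
f_1 = 2p - 2q + 2, LT = p.
f_2 = -2p - 4q^2 + 3q + 37, LT = p.

S(f_1,f_2): lcm = p. S = -2q^2 + 1/2q + 39/2.
  leading term q^2: no divisor's leading term divides it; move -2q^2 to the remainder.
  leading term q: no divisor's leading term divides it; move 1/2q to the remainder.
  leading term 1: no divisor's leading term divides it; move 39/2 to the remainder.
  remainder -2q^2 + 1/2q + 39/2 ≠ 0; add h_3 = -2q^2 + 1/2q + 39/2 to the basis.

The other S-polynomials (S(f_1,h_3), S(f_2,h_3)) all reduce to 0 modulo the current basis, so we have a Gröbner basis.
Inter-reduce: drop elements whose leading term is divisible by another's, tail-reduce, and make monic.
Reduced Gröbner basis: {p - q + 1, q^2 - 1/4q - 39/4}.

A lex Gröbner basis eliminates variables successively. Here q^2 - 1/4q - 39/4 depends only on q, with roots {-3, 13/4}; lifting each root through the earlier basis elements recovers the full solutions.
  q = -3: the earlier basis element becomes p + 4 = 0, giving p = -4 — point (-4, -3).
  q = 13/4: the earlier basis element becomes p - 9/4 = 0, giving p = 9/4 — point (9/4, 13/4).
Substituting each solution back into the original system confirms all equations vanish.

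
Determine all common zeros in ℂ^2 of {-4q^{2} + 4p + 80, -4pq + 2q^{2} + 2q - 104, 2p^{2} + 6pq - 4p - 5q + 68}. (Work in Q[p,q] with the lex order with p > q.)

{(-4, 4)}

Compute a lex Gröbner basis by Buchberger's algorithm.
f_1 = 4p - 4q^{2} + 80, LT = p.
f_2 = -4pq + 2q^{2} + 2q - 104, LT = pq.
f_3 = 2p^{2} + 6pq - 4p - 5q + 68, LT = p^{2}.

S(f_1,f_2): lcm = pq. S = -q^{3} + \tfrac{1}{2}q^{2} + \tfrac{41}{2}q - 26.
  leading term q^{3}: no divisor's leading term divides it; move -q^{3} to the remainder.
  leading term q^{2}: no divisor's leading term divides it; move \tfrac{1}{2}q^{2} to the remainder.
  leading term q: no divisor's leading term divides it; move \tfrac{41}{2}q to the remainder.
  leading term 1: no divisor's leading term divides it; move -26 to the remainder.
  remainder -q^{3} + \tfrac{1}{2}q^{2} + \tfrac{41}{2}q - 26 ≠ 0; add h_4 = -q^{3} + \tfrac{1}{2}q^{2} + \tfrac{41}{2}q - 26 to the basis.

S(f_1,f_3): lcm = p^{2}. S = -pq^{2} - 3pq + 22p + \tfrac{5}{2}q - 34.
  leading term pq^{2}: subtract (-\tfrac{1}{4}q^{2})·f_1 from -pq^{2} - 3pq + 22p + \tfrac{5}{2}q - 34 → -3pq + 22p - q^{4} + 20q^{2} + \tfrac{5}{2}q - 34
  leading term pq: subtract (-\tfrac{3}{4}q)·f_1 from -3pq + 22p - q^{4} + 20q^{2} + \tfrac{5}{2}q - 34 → 22p - q^{4} - 3q^{3} + 20q^{2} + \tfrac{125}{2}q - 34
  leading term p: subtract (\tfrac{11}{2})·f_1 from 22p - q^{4} - 3q^{3} + 20q^{2} + \tfrac{125}{2}q - 34 → -q^{4} - 3q^{3} + 42q^{2} + \tfrac{125}{2}q - 474
  leading term q^{4}: subtract (q)·h_4 from -q^{4} - 3q^{3} + 42q^{2} + \tfrac{125}{2}q - 474 → -\tfrac{7}{2}q^{3} + \tfrac{43}{2}q^{2} + \tfrac{177}{2}q - 474
  leading term q^{3}: subtract (\tfrac{7}{2})·h_4 from -\tfrac{7}{2}q^{3} + \tfrac{43}{2}q^{2} + \tfrac{177}{2}q - 474 → \tfrac{79}{4}q^{2} + \tfrac{67}{4}q - 383
  leading term q^{2}: no divisor's leading term divides it; move \tfrac{79}{4}q^{2} to the remainder.
  leading term q: no divisor's leading term divides it; move \tfrac{67}{4}q to the remainder.
  leading term 1: no divisor's leading term divides it; move -383 to the remainder.
  remainder \tfrac{79}{4}q^{2} + \tfrac{67}{4}q - 383 ≠ 0; add h_5 = \tfrac{79}{4}q^{2} + \tfrac{67}{4}q - 383 to the basis.

S(f_2,f_3): lcm = p^{2}q. S = -\tfrac{7}{2}pq^{2} + \tfrac{3}{2}pq + 26p + \tfrac{5}{2}q^{2} - 34q.
  leading term pq^{2}: subtract (-\tfrac{7}{8}q^{2})·f_1 from -\tfrac{7}{2}pq^{2} + \tfrac{3}{2}pq + 26p + \tfrac{5}{2}q^{2} - 34q → \tfrac{3}{2}pq + 26p - \tfrac{7}{2}q^{4} + \tfrac{145}{2}q^{2} - 34q
  leading term pq: subtract (\tfrac{3}{8}q)·f_1 from \tfrac{3}{2}pq + 26p - \tfrac{7}{2}q^{4} + \tfrac{145}{2}q^{2} - 34q → 26p - \tfrac{7}{2}q^{4} + \tfrac{3}{2}q^{3} + \tfrac{145}{2}q^{2} - 64q
  leading term p: subtract (\tfrac{13}{2})·f_1 from 26p - \tfrac{7}{2}q^{4} + \tfrac{3}{2}q^{3} + \tfrac{145}{2}q^{2} - 64q → -\tfrac{7}{2}q^{4} + \tfrac{3}{2}q^{3} + \tfrac{197}{2}q^{2} - 64q - 520
  leading term q^{4}: subtract (\tfrac{7}{2}q)·h_4 from -\tfrac{7}{2}q^{4} + \tfrac{3}{2}q^{3} + \tfrac{197}{2}q^{2} - 64q - 520 → -\tfrac{1}{4}q^{3} + \tfrac{107}{4}q^{2} + 27q - 520
  leading term q^{3}: subtract (\tfrac{1}{4})·h_4 from -\tfrac{1}{4}q^{3} + \tfrac{107}{4}q^{2} + 27q - 520 → \tfrac{213}{8}q^{2} + \tfrac{175}{8}q - \tfrac{1027}{2}
  leading term q^{2}: subtract (\tfrac{213}{158})·h_5 from \tfrac{213}{8}q^{2} + \tfrac{175}{8}q - \tfrac{1027}{2} → -\tfrac{223}{316}q + \tfrac{223}{79}
  leading term q: no divisor's leading term divides it; move -\tfrac{223}{316}q to the remainder.
  leading term 1: no divisor's leading term divides it; move \tfrac{223}{79} to the remainder.
  remainder -\tfrac{223}{316}q + \tfrac{223}{79} ≠ 0; add h_6 = -\tfrac{223}{316}q + \tfrac{223}{79} to the basis.

S(f_1,h_4): leading monomials are coprime, so the S-polynomial reduces to 0 (Buchberger's first criterion).
S(f_2,h_4): lcm = pq^{3}. S = \tfrac{1}{2}pq^{2} + \tfrac{41}{2}pq - 26p - \tfrac{1}{2}q^{4} - \tfrac{1}{2}q^{3} + 26q^{2}.
  leading term pq^{2}: subtract (\tfrac{1}{8}q^{2})·f_1 from \tfrac{1}{2}pq^{2} + \tfrac{41}{2}pq - 26p - \tfrac{1}{2}q^{4} - \tfrac{1}{2}q^{3} + 26q^{2} → \tfrac{41}{2}pq - 26p - \tfrac{1}{2}q^{3} + 16q^{2}
  leading term pq: subtract (\tfrac{41}{8}q)·f_1 from \tfrac{41}{2}pq - 26p - \tfrac{1}{2}q^{3} + 16q^{2} → -26p + 20q^{3} + 16q^{2} - 410q
  leading term p: subtract (-\tfrac{13}{2})·f_1 from -26p + 20q^{3} + 16q^{2} - 410q → 20q^{3} - 10q^{2} - 410q + 520
  leading term q^{3}: subtract (-20)·h_4 from 20q^{3} - 10q^{2} - 410q + 520 → 0
  remainder 0.

S(f_3,h_4): leading monomials are coprime, so the S-polynomial reduces to 0 (Buchberger's first criterion).
S(f_1,h_5): leading monomials are coprime, so the S-polynomial reduces to 0 (Buchberger's first criterion).
S(f_2,h_5): lcm = pq^{2}. S = -\tfrac{67}{79}pq + \tfrac{1532}{79}p - \tfrac{1}{2}q^{3} - \tfrac{1}{2}q^{2} + 26q.
  leading term pq: subtract (-\tfrac{67}{316}q)·f_1 from -\tfrac{67}{79}pq + \tfrac{1532}{79}p - \tfrac{1}{2}q^{3} - \tfrac{1}{2}q^{2} + 26q → \tfrac{1532}{79}p - \tfrac{213}{158}q^{3} - \tfrac{1}{2}q^{2} + \tfrac{3394}{79}q
  leading term p: subtract (\tfrac{383}{79})·f_1 from \tfrac{1532}{79}p - \tfrac{213}{158}q^{3} - \tfrac{1}{2}q^{2} + \tfrac{3394}{79}q → -\tfrac{213}{158}q^{3} + \tfrac{2985}{158}q^{2} + \tfrac{3394}{79}q - \tfrac{30640}{79}
  leading term q^{3}: subtract (\tfrac{213}{158})·h_4 from -\tfrac{213}{158}q^{3} + \tfrac{2985}{158}q^{2} + \tfrac{3394}{79}q - \tfrac{30640}{79} → \tfrac{5757}{316}q^{2} + \tfrac{4843}{316}q - \tfrac{27871}{79}
  leading term q^{2}: subtract (\tfrac{5757}{6241})·h_5 from \tfrac{5757}{316}q^{2} + \tfrac{4843}{316}q - \tfrac{27871}{79} → -\tfrac{1561}{12482}q + \tfrac{3122}{6241}
  leading term q: subtract (\tfrac{14}{79})·h_6 from -\tfrac{1561}{12482}q + \tfrac{3122}{6241} → 0
  remainder 0.

S(f_3,h_5): leading monomials are coprime, so the S-polynomial reduces to 0 (Buchberger's first criterion).
S(h_4,h_5): lcm = q^{3}. S = -\tfrac{213}{158}q^{2} - \tfrac{175}{158}q + 26.
  leading term q^{2}: subtract (-\tfrac{426}{6241})·h_5 from -\tfrac{213}{158}q^{2} - \tfrac{175}{158}q + 26 → \tfrac{223}{6241}q - \tfrac{892}{6241}
  leading term q: subtract (-\tfrac{4}{79})·h_6 from \tfrac{223}{6241}q - \tfrac{892}{6241} → 0
  remainder 0.

S(f_1,h_6): leading monomials are coprime, so the S-polynomial reduces to 0 (Buchberger's first criterion).
S(f_2,h_6): lcm = pq. S = 4p - \tfrac{1}{2}q^{2} - \tfrac{1}{2}q + 26.
  leading term p: subtract (1)·f_1 from 4p - \tfrac{1}{2}q^{2} - \tfrac{1}{2}q + 26 → \tfrac{7}{2}q^{2} - \tfrac{1}{2}q - 54
  leading term q^{2}: subtract (\tfrac{14}{79})·h_5 from \tfrac{7}{2}q^{2} - \tfrac{1}{2}q - 54 → -\tfrac{274}{79}q + \tfrac{1096}{79}
  leading term q: subtract (\tfrac{1096}{223})·h_6 from -\tfrac{274}{79}q + \tfrac{1096}{79} → 0
  remainder 0.

S(f_3,h_6): leading monomials are coprime, so the S-polynomial reduces to 0 (Buchberger's first criterion).
S(h_4,h_6): lcm = q^{3}. S = \tfrac{7}{2}q^{2} - \tfrac{41}{2}q + 26.
  leading term q^{2}: subtract (\tfrac{14}{79})·h_5 from \tfrac{7}{2}q^{2} - \tfrac{41}{2}q + 26 → -\tfrac{1854}{79}q + \tfrac{7416}{79}
  leading term q: subtract (\tfrac{7416}{223})·h_6 from -\tfrac{1854}{79}q + \tfrac{7416}{79} → 0
  remainder 0.

S(h_5,h_6): lcm = q^{2}. S = \tfrac{383}{79}q - \tfrac{1532}{79}.
  leading term q: subtract (-\tfrac{1532}{223})·h_6 from \tfrac{383}{79}q - \tfrac{1532}{79} → 0
  remainder 0.

Every S-polynomial of the final basis reduces to 0, so we have a Gröbner basis.
Inter-reduce: drop elements whose leading term is divisible by another's, tail-reduce, and make monic.
Reduced Gröbner basis: {p + 4, q - 4}.

Since the basis is lex-ordered, q - 4 is univariate in q. Its roots are {4}. Back-substituting each root into the other basis elements fixes the other coordinates.
  q = 4: the earlier basis element becomes p + 4 = 0, giving p = -4 — point (-4, 4).
Zero-dimensionality of the ideal guarantees finitely many solutions over ℂ.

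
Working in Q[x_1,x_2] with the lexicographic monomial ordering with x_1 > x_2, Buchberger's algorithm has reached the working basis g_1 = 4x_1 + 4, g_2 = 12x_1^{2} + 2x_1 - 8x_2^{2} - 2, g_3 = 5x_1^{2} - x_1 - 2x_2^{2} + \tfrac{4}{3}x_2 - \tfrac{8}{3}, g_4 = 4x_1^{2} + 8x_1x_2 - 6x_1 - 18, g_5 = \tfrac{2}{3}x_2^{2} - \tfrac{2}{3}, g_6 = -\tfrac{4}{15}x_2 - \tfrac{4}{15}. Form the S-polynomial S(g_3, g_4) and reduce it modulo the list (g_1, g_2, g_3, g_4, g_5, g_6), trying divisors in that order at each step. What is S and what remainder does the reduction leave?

S(g_3, g_4) = -2x_1x_2 + \tfrac{13}{10}x_1 - \tfrac{2}{5}x_2^{2} + \tfrac{4}{15}x_2 + \tfrac{119}{30}; remainder on division = 0.

lcm(LM(g_3), LM(g_4)) = x_1^{2}.
S = (lcm/LT(g_3))·g_3 − (lcm/LT(g_4))·g_4 = -2x_1x_2 + \tfrac{13}{10}x_1 - \tfrac{2}{5}x_2^{2} + \tfrac{4}{15}x_2 + \tfrac{119}{30}.
Reduce S modulo (g_1, g_2, g_3, g_4, g_5, g_6) in that order:
  leading term x_1x_2: subtract (-\tfrac{1}{2}x_2)·g_1 from -2x_1x_2 + \tfrac{13}{10}x_1 - \tfrac{2}{5}x_2^{2} + \tfrac{4}{15}x_2 + \tfrac{119}{30} → \tfrac{13}{10}x_1 - \tfrac{2}{5}x_2^{2} + \tfrac{34}{15}x_2 + \tfrac{119}{30}
  leading term x_1: subtract (\tfrac{13}{40})·g_1 from \tfrac{13}{10}x_1 - \tfrac{2}{5}x_2^{2} + \tfrac{34}{15}x_2 + \tfrac{119}{30} → -\tfrac{2}{5}x_2^{2} + \tfrac{34}{15}x_2 + \tfrac{8}{3}
  leading term x_2^{2}: subtract (-\tfrac{3}{5})·g_5 from -\tfrac{2}{5}x_2^{2} + \tfrac{34}{15}x_2 + \tfrac{8}{3} → \tfrac{34}{15}x_2 + \tfrac{34}{15}
  leading term x_2: subtract (-\tfrac{17}{2})·g_6 from \tfrac{34}{15}x_2 + \tfrac{34}{15} → 0
The remainder is 0, so this S-polynomial contributes no new basis element.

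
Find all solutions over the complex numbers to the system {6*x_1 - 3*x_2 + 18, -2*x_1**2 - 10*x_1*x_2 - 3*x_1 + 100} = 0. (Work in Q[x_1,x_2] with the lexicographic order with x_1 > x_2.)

{(-4, -2), (25/22, 91/11)}

Compute a lex Gröbner basis by Buchberger's algorithm.
f_1 = 6*x_1 - 3*x_2 + 18, LT = x_1.
f_2 = -2*x_1**2 - 10*x_1*x_2 - 3*x_1 + 100, LT = x_1**2.

S(f_1,f_2): lcm = x_1**2. S = -11/2*x_1*x_2 + 3/2*x_1 + 50.
  reduce S modulo (f_1, f_2):
  remainder -11/4*x_2**2 + 69/4*x_2 + 91/2 ≠ 0; add h_3 = -11/4*x_2**2 + 69/4*x_2 + 91/2 to the basis.

The other S-polynomials (S(f_1,h_3), S(f_2,h_3)) all reduce to 0 modulo the current basis, so we have a Gröbner basis.
Inter-reduce: drop elements whose leading term is divisible by another's, tail-reduce, and make monic.
Reduced Gröbner basis: {x_1 - 1/2*x_2 + 3, x_2**2 - 69/11*x_2 - 182/11}.

Since the basis is lex-ordered, x_2**2 - 69/11*x_2 - 182/11 is univariate in x_2. Its roots are {-2, 91/11}. Back-substituting each root into the other basis elements fixes the other coordinates.
  x_2 = -2: the earlier basis element becomes x_1 + 4 = 0, giving x_1 = -4 — point (-4, -2).
  x_2 = 91/11: the earlier basis element becomes x_1 - 25/22 = 0, giving x_1 = 25/22 — point (25/22, 91/11).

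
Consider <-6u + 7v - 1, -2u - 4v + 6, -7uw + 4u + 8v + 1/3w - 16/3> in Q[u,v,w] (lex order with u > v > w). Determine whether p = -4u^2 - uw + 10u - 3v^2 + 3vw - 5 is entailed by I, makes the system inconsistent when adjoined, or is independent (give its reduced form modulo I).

First compute the reduced Gröbner basis of I by Buchberger's algorithm.
f_1 = -6u + 7v - 1, LT = u.
f_2 = -2u - 4v + 6, LT = u.
f_3 = -7uw + 4u + 8v + 1/3w - 16/3, LT = uw.

S(f_1,f_2): lcm = u. S = -19/6v + 19/6.
  reduce S modulo (f_1, f_2, f_3):
  remainder -19/6v + 19/6 ≠ 0; add h_4 = -19/6v + 19/6 to the basis.

S(f_1,f_3): lcm = uw. S = 4/7u - 7/6vw + 8/7v + 3/14w - 16/21.
  reduce S modulo (f_1, f_2, f_3, h_4):
  remainder -20/21w + 20/21 ≠ 0; add h_5 = -20/21w + 20/21 to the basis.

The other S-polynomials (S(f_2,f_3), S(f_1,h_4), S(f_2,h_4), S(f_3,h_4), S(f_1,h_5), S(f_2,h_5), S(f_3,h_5), S(h_4,h_5)) all reduce to 0 modulo the current basis, so we have a Gröbner basis.
Inter-reduce: drop elements whose leading term is divisible by another's, tail-reduce, and make monic.
Reduced Gröbner basis: {u - 1, v - 1, w - 1}.
Label its elements g_1 = u - 1, g_2 = v - 1, g_3 = w - 1.

Reduce p = -4u^2 - uw + 10u - 3v^2 + 3vw - 5 modulo G:
  leading term u^2: subtract (-4u)·g_1 from -4u^2 - uw + 10u - 3v^2 + 3vw - 5 → -uw + 6u - 3v^2 + 3vw - 5
  leading term uw: subtract (-w)·g_1 from -uw + 6u - 3v^2 + 3vw - 5 → 6u - 3v^2 + 3vw - w - 5
  leading term u: subtract (6)·g_1 from 6u - 3v^2 + 3vw - w - 5 → -3v^2 + 3vw - w + 1
  leading term v^2: subtract (-3v)·g_2 from -3v^2 + 3vw - w + 1 → 3vw - 3v - w + 1
  leading term vw: subtract (3w)·g_2 from 3vw - 3v - w + 1 → -3v + 2w + 1
  leading term v: subtract (-3)·g_2 from -3v + 2w + 1 → 2w - 2
  leading term w: subtract (2)·g_3 from 2w - 2 → 0
  normal form = 0.
Since the normal form is 0, p ∈ I.

-4u^2 - uw + 10u - 3v^2 + 3vw - 5 lies in I (it reduces to 0).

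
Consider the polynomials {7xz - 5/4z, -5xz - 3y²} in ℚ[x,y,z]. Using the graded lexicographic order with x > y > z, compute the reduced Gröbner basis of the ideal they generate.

f_1 = 7xz - 5/4z, LT = xz.
f_2 = -5xz - 3y², LT = xz.

S(f_1,f_2): lcm = xz. S = -⅗y² - 5/28z.
  leading term y²: no divisor's leading term divides it; move -⅗y² to the remainder.
  leading term z: no divisor's leading term divides it; move -5/28z to the remainder.
  remainder -⅗y² - 5/28z ≠ 0; add g_3 = -⅗y² - 5/28z to the basis.

The other S-polynomials (S(f_1,g_3), S(f_2,g_3)) all reduce to 0 modulo the current basis, so we have a Gröbner basis.
Inter-reduce: drop elements whose leading term is divisible by another's, tail-reduce, and make monic.

G = {xz - 5/28z, y² + 25/84z}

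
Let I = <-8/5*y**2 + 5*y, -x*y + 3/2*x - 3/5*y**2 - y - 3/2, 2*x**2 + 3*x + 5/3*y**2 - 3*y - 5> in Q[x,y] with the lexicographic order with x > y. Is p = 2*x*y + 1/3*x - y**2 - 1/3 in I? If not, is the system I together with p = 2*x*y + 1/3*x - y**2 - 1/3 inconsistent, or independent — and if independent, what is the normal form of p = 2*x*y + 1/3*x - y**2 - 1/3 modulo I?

First compute the reduced Gröbner basis of I by Buchberger's algorithm.
f_1 = -8/5*y**2 + 5*y, LT = y**2.
f_2 = -x*y + 3/2*x - 3/5*y**2 - y - 3/2, LT = x*y.
f_3 = 2*x**2 + 3*x + 5/3*y**2 - 3*y - 5, LT = x**2.

S(f_1,f_2): lcm = x*y**2. S = -13/8*x*y - 3/5*y**3 - y**2 - 3/2*y.
  leading term x*y: subtract (13/8)·f_2 from -13/8*x*y - 3/5*y**3 - y**2 - 3/2*y → -39/16*x - 3/5*y**3 - 1/40*y**2 + 1/8*y + 39/16
  leading term x: no divisor's leading term divides it; move -39/16*x to the remainder.
  leading term y**3: subtract (3/8*y)·f_1 from -3/5*y**3 - 1/40*y**2 + 1/8*y + 39/16 → -19/10*y**2 + 1/8*y + 39/16
  leading term y**2: subtract (19/16)·f_1 from -19/10*y**2 + 1/8*y + 39/16 → -93/16*y + 39/16
  leading term y: no divisor's leading term divides it; move -93/16*y to the remainder.
  leading term 1: no divisor's leading term divides it; move 39/16 to the remainder.
  remainder -39/16*x - 93/16*y + 39/16 ≠ 0; add h_4 = -39/16*x - 93/16*y + 39/16 to the basis.

S(f_2,f_3): lcm = x**2*y. S = -3/2*x**2 + 3/5*x*y**2 - 1/2*x*y + 3/2*x - 5/6*y**3 + 3/2*y**2 + 5/2*y.
  leading term x**2: subtract (-3/4)·f_3 from -3/2*x**2 + 3/5*x*y**2 - 1/2*x*y + 3/2*x - 5/6*y**3 + 3/2*y**2 + 5/2*y → 3/5*x*y**2 - 1/2*x*y + 15/4*x - 5/6*y**3 + 11/4*y**2 + 1/4*y - 15/4
  leading term x*y**2: subtract (-3/8*x)·f_1 from 3/5*x*y**2 - 1/2*x*y + 15/4*x - 5/6*y**3 + 11/4*y**2 + 1/4*y - 15/4 → 11/8*x*y + 15/4*x - 5/6*y**3 + 11/4*y**2 + 1/4*y - 15/4
  leading term x*y: subtract (-11/8)·f_2 from 11/8*x*y + 15/4*x - 5/6*y**3 + 11/4*y**2 + 1/4*y - 15/4 → 93/16*x - 5/6*y**3 + 77/40*y**2 - 9/8*y - 93/16
  leading term x: subtract (-31/13)·h_4 from 93/16*x - 5/6*y**3 + 77/40*y**2 - 9/8*y - 93/16 → -5/6*y**3 + 77/40*y**2 - 3117/208*y
  leading term y**3: subtract (25/48*y)·f_1 from -5/6*y**3 + 77/40*y**2 - 3117/208*y → -163/240*y**2 - 3117/208*y
  leading term y**2: subtract (163/384)·f_1 from -163/240*y**2 - 3117/208*y → -85403/4992*y
  leading term y: no divisor's leading term divides it; move -85403/4992*y to the remainder.
  remainder -85403/4992*y ≠ 0; add h_5 = -85403/4992*y to the basis.

The other S-polynomials (S(f_1,f_3), S(f_1,h_4), S(f_2,h_4), S(f_3,h_4), S(f_1,h_5), S(f_2,h_5), S(f_3,h_5), S(h_4,h_5)) all reduce to 0 modulo the current basis, so we have a Gröbner basis.
Inter-reduce: drop elements whose leading term is divisible by another's, tail-reduce, and make monic.
Reduced Gröbner basis: {x - 1, y}.
Label its elements g_1 = x - 1, g_2 = y.

Reduce p = 2*x*y + 1/3*x - y**2 - 1/3 modulo G:
  leading term x*y: subtract (2*y)·g_1 from 2*x*y + 1/3*x - y**2 - 1/3 → 1/3*x - y**2 + 2*y - 1/3
  leading term x: subtract (1/3)·g_1 from 1/3*x - y**2 + 2*y - 1/3 → -y**2 + 2*y
  leading term y**2: subtract (-y)·g_2 from -y**2 + 2*y → 2*y
  leading term y: subtract (2)·g_2 from 2*y → 0
  normal form = 0.
Since the normal form is 0, p ∈ I.

Ideal membership is decidable via reduction modulo a Gröbner basis.

2*x*y + 1/3*x - y**2 - 1/3 lies in I (it reduces to 0).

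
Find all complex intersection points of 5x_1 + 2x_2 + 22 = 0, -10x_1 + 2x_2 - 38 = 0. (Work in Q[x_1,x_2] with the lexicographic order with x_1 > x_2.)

Compute a lex Gröbner basis by Buchberger's algorithm.
f_1 = 5x_1 + 2x_2 + 22, LT = x_1.
f_2 = -10x_1 + 2x_2 - 38, LT = x_1.

S(f_1,f_2): lcm = x_1. S = 3/5x_2 + 3/5.
  leading term x_2: no divisor's leading term divides it; move 3/5x_2 to the remainder.
  leading term 1: no divisor's leading term divides it; move 3/5 to the remainder.
  remainder 3/5x_2 + 3/5 ≠ 0; add h_3 = 3/5x_2 + 3/5 to the basis.

The other S-polynomials (S(f_1,h_3), S(f_2,h_3)) all reduce to 0 modulo the current basis, so we have a Gröbner basis.
Inter-reduce: drop elements whose leading term is divisible by another's, tail-reduce, and make monic.
Reduced Gröbner basis: {x_1 + 4, x_2 + 1}.

A lex Gröbner basis eliminates variables successively. Here x_2 + 1 depends only on x_2, with roots {-1}; lifting each root through the earlier basis elements recovers the full solutions.
  x_2 = -1: the earlier basis element becomes x_1 + 4 = 0, giving x_1 = -4 — point (-4, -1).
Substituting each solution back into the original system confirms all equations vanish.
Zero-dimensionality of the ideal guarantees finitely many solutions over ℂ.

{(-4, -1)}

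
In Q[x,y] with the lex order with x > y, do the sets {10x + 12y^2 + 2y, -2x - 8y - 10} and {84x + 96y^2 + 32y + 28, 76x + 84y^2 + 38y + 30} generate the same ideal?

No, the ideals differ.

Equality of ideals is decidable: compute both reduced Gröbner bases (unique for the ordering) and check whether they agree.
Buchberger on the first generating set:
f_1 = 10x + 12y^2 + 2y, LT = x.
f_2 = -2x - 8y - 10, LT = x.

S(f_1,f_2): lcm = x. S = 6/5y^2 - 19/5y - 5.
  leading term y^2: no divisor's leading term divides it; move 6/5y^2 to the remainder.
  leading term y: no divisor's leading term divides it; move -19/5y to the remainder.
  leading term 1: no divisor's leading term divides it; move -5 to the remainder.
  remainder 6/5y^2 - 19/5y - 5 ≠ 0; add g_3 = 6/5y^2 - 19/5y - 5 to the basis.

S(f_1,g_3): leading monomials are coprime, so the S-polynomial reduces to 0 (Buchberger's first criterion).
S(f_2,g_3): leading monomials are coprime, so the S-polynomial reduces to 0 (Buchberger's first criterion).
Every S-polynomial of the final basis reduces to 0, so we have a Gröbner basis.
Inter-reduce: drop elements whose leading term is divisible by another's, tail-reduce, and make monic.
Reduced Gröbner basis: {x + 4y + 5, y^2 - 19/6y - 25/6}.

Buchberger on the second generating set:
h_1 = 84x + 96y^2 + 32y + 28, LT = x.
h_2 = 76x + 84y^2 + 38y + 30, LT = x.

S(h_1,h_2): lcm = x. S = 5/133y^2 - 5/42y - 7/114.
  leading term y^2: no divisor's leading term divides it; move 5/133y^2 to the remainder.
  leading term y: no divisor's leading term divides it; move -5/42y to the remainder.
  leading term 1: no divisor's leading term divides it; move -7/114 to the remainder.
  remainder 5/133y^2 - 5/42y - 7/114 ≠ 0; add k_3 = 5/133y^2 - 5/42y - 7/114 to the basis.

S(h_1,k_3): leading monomials are coprime, so the S-polynomial reduces to 0 (Buchberger's first criterion).
S(h_2,k_3): leading monomials are coprime, so the S-polynomial reduces to 0 (Buchberger's first criterion).
Every S-polynomial of the final basis reduces to 0, so we have a Gröbner basis.
Inter-reduce: drop elements whose leading term is divisible by another's, tail-reduce, and make monic.
Reduced Gröbner basis: {x + 4y + 11/5, y^2 - 19/6y - 49/30}.

The bases are distinct; the ideals are different.
The same test decides containment: I ⊆ J iff every generator of I reduces to 0 modulo a Gröbner basis of J.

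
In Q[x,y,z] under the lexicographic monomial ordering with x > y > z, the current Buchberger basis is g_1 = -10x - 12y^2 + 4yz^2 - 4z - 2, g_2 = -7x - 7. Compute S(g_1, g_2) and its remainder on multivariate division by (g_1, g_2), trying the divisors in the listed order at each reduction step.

lcm(LM(g_1), LM(g_2)) = x.
S = (lcm/LT(g_1))·g_1 − (lcm/LT(g_2))·g_2 = 6/5y^2 - 2/5yz^2 + 2/5z - 4/5.
Reduce S modulo (g_1, g_2) in that order:
  leading term y^2: no divisor's leading term divides it; move 6/5y^2 to the remainder.
  leading term yz^2: no divisor's leading term divides it; move -2/5yz^2 to the remainder.
  leading term z: no divisor's leading term divides it; move 2/5z to the remainder.
  leading term 1: no divisor's leading term divides it; move -4/5 to the remainder.
The remainder 6/5y^2 - 2/5yz^2 + 2/5z - 4/5 is nonzero, so it would be added as the next basis element.

S(g_1, g_2) = 6/5y^2 - 2/5yz^2 + 2/5z - 4/5; remainder on division = 6/5y^2 - 2/5yz^2 + 2/5z - 4/5.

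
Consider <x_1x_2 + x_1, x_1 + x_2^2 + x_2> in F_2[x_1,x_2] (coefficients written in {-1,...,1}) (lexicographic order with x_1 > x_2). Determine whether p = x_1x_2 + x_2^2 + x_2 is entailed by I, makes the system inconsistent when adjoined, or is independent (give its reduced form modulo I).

First compute the reduced Gröbner basis of I by Buchberger's algorithm.
f_1 = x_1x_2 + x_1, LT = x_1x_2.
f_2 = x_1 + x_2^2 + x_2, LT = x_1.

S(f_1,f_2): lcm = x_1x_2. S = x_1 + x_2^3 + x_2^2.
  leading term x_1: subtract (1)·f_2 from x_1 + x_2^3 + x_2^2 → x_2^3 + x_2
  leading term x_2^3: no divisor's leading term divides it; move x_2^3 to the remainder.
  leading term x_2: no divisor's leading term divides it; move x_2 to the remainder.
  remainder x_2^3 + x_2 ≠ 0; add h_3 = x_2^3 + x_2 to the basis.

S(f_1,h_3): lcm = x_1x_2^3. S = x_1x_2^2 + x_1x_2.
  leading term x_1x_2^2: subtract (x_2)·f_1 from x_1x_2^2 + x_1x_2 → 0
  remainder 0.

S(f_2,h_3): leading monomials are coprime, so the S-polynomial reduces to 0 (Buchberger's first criterion).
Every S-polynomial of the final basis reduces to 0, so we have a Gröbner basis.
Inter-reduce: drop elements whose leading term is divisible by another's, tail-reduce, and make monic.
Reduced Gröbner basis: {x_1 + x_2^2 + x_2, x_2^3 + x_2}.
Label its elements g_1 = x_1 + x_2^2 + x_2, g_2 = x_2^3 + x_2.

Reduce p = x_1x_2 + x_2^2 + x_2 modulo G:
  leading term x_1x_2: subtract (x_2)·g_1 from x_1x_2 + x_2^2 + x_2 → x_2^3 + x_2
  leading term x_2^3: subtract (1)·g_2 from x_2^3 + x_2 → 0
  normal form = 0.
Since the normal form is 0, p ∈ I.

Ideal membership is decidable via reduction modulo a Gröbner basis.

x_1x_2 + x_2^2 + x_2 lies in I (it reduces to 0).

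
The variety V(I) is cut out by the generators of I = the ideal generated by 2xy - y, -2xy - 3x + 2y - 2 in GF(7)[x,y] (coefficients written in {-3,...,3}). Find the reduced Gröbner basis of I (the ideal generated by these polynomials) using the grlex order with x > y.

f_1 = 2xy - y, LT = xy.
f_2 = -2xy - 3x + 2y - 2, LT = xy.

S(f_1,f_2): lcm = xy. S = 2x - 3y - 1.
  leading term x: no divisor's leading term divides it; move 2x to the remainder.
  leading term y: no divisor's leading term divides it; move -3y to the remainder.
  leading term 1: no divisor's leading term divides it; move -1 to the remainder.
  remainder 2x - 3y - 1 ≠ 0; add g_3 = 2x - 3y - 1 to the basis.

S(f_1,g_3): lcm = xy. S = -2y^2.
  leading term y^2: no divisor's leading term divides it; move -2y^2 to the remainder.
  remainder -2y^2 ≠ 0; add g_4 = -2y^2 to the basis.

The other S-polynomials (S(f_2,g_3), S(f_1,g_4), S(f_2,g_4), S(g_3,g_4)) all reduce to 0 modulo the current basis, so we have a Gröbner basis.
Inter-reduce: drop elements whose leading term is divisible by another's, tail-reduce, and make monic.

G = {y^2, x + 2y + 3}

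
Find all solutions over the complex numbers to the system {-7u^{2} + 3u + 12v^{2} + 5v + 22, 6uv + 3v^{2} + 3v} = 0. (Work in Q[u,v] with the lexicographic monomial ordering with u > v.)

Compute a lex Gröbner basis by Buchberger's algorithm.
f_1 = -7u^{2} + 3u + 12v^{2} + 5v + 22, LT = u^{2}.
f_2 = 6uv + 3v^{2} + 3v, LT = uv.

S(f_1,f_2): lcm = u^{2}v. S = -\tfrac{1}{2}uv^{2} - \tfrac{13}{14}uv - \tfrac{12}{7}v^{3} - \tfrac{5}{7}v^{2} - \tfrac{22}{7}v.
  leading term uv^{2}: subtract (-\tfrac{1}{12}v)·f_2 from -\tfrac{1}{2}uv^{2} - \tfrac{13}{14}uv - \tfrac{12}{7}v^{3} - \tfrac{5}{7}v^{2} - \tfrac{22}{7}v → -\tfrac{13}{14}uv - \tfrac{41}{28}v^{3} - \tfrac{13}{28}v^{2} - \tfrac{22}{7}v
  leading term uv: subtract (-\tfrac{13}{84})·f_2 from -\tfrac{13}{14}uv - \tfrac{41}{28}v^{3} - \tfrac{13}{28}v^{2} - \tfrac{22}{7}v → -\tfrac{41}{28}v^{3} - \tfrac{75}{28}v
  leading term v^{3}: no divisor's leading term divides it; move -\tfrac{41}{28}v^{3} to the remainder.
  leading term v: no divisor's leading term divides it; move -\tfrac{75}{28}v to the remainder.
  remainder -\tfrac{41}{28}v^{3} - \tfrac{75}{28}v ≠ 0; add h_3 = -\tfrac{41}{28}v^{3} - \tfrac{75}{28}v to the basis.

The other S-polynomials (S(f_1,h_3), S(f_2,h_3)) all reduce to 0 modulo the current basis, so we have a Gröbner basis.
Inter-reduce: drop elements whose leading term is divisible by another's, tail-reduce, and make monic.
Reduced Gröbner basis: {u^{2} - \tfrac{3}{7}u - \tfrac{12}{7}v^{2} - \tfrac{5}{7}v - \tfrac{22}{7}, uv + \tfrac{1}{2}v^{2} + \tfrac{1}{2}v, v^{3} + \tfrac{75}{41}v}.

Elimination: the polynomial v^{3} + \tfrac{75}{41}v lies in the elimination ideal for v, so v ∈ {0, -5*sqrt(123)*I/41, 5*sqrt(123)*I/41}. For each such v, the remaining basis elements (now univariate) give the rest of the solution.
  v = 0: the earlier basis element becomes u^{2} - \tfrac{3}{7}u - \tfrac{22}{7} = 0, giving u = -11/7, 2 — points (-11/7, 0), (2, 0).
  v = -5*sqrt(123)*I/41: the earlier basis elements become u**2 - 3*u/7 - 2/287 + 25*sqrt(123)*I/287 = 0; -5*sqrt(123)*I*u/41 - 75/82 - 5*sqrt(123)*I/82 = 0, giving u = -1/2 + 5*sqrt(123)*I/82 — point (-1/2 + 5*sqrt(123)*I/82, -5*sqrt(123)*I/41).
  v = 5*sqrt(123)*I/41: the earlier basis elements become u**2 - 3*u/7 - 2/287 - 25*sqrt(123)*I/287 = 0; 5*sqrt(123)*I*u/41 - 75/82 + 5*sqrt(123)*I/82 = 0, giving u = -1/2 - 5*sqrt(123)*I/82 — point (-1/2 - 5*sqrt(123)*I/82, 5*sqrt(123)*I/41).
Each listed point satisfies every original equation (direct substitution).

{(-11/7, 0), (2, 0), (-1/2 + 5*sqrt(123)*I/82, -5*sqrt(123)*I/41), (-1/2 - 5*sqrt(123)*I/82, 5*sqrt(123)*I/41)}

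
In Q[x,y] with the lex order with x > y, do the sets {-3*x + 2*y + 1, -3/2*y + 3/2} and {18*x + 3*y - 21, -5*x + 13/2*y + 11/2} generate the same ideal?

Two ideals are equal iff their reduced Gröbner bases coincide (the reduced basis is unique for a fixed ordering).
Buchberger on the first generating set:
f_1 = -3*x + 2*y + 1, LT = x.
f_2 = -3/2*y + 3/2, LT = y.

The S-polynomials (S(f_1,f_2)) all reduce to 0 modulo the current basis, so we have a Gröbner basis.
Inter-reduce: drop elements whose leading term is divisible by another's, tail-reduce, and make monic.
Reduced Gröbner basis: {x - 1, y - 1}.

Buchberger on the second generating set:
h_1 = 18*x + 3*y - 21, LT = x.
h_2 = -5*x + 13/2*y + 11/2, LT = x.

S(h_1,h_2): lcm = x. S = 22/15*y - 1/15.
  leading term y: no divisor's leading term divides it; move 22/15*y to the remainder.
  leading term 1: no divisor's leading term divides it; move -1/15 to the remainder.
  remainder 22/15*y - 1/15 ≠ 0; add k_3 = 22/15*y - 1/15 to the basis.

The other S-polynomials (S(h_1,k_3), S(h_2,k_3)) all reduce to 0 modulo the current basis, so we have a Gröbner basis.
Inter-reduce: drop elements whose leading term is divisible by another's, tail-reduce, and make monic.
Reduced Gröbner basis: {x - 51/44, y - 1/22}.

Since the reduced bases disagree, the two ideals are not the same.

No, the ideals differ.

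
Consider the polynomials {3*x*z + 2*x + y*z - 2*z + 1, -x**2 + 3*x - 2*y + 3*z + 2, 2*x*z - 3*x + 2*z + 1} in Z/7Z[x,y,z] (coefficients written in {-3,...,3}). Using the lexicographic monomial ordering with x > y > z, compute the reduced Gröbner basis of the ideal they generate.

This is the nonlinear analogue of row-reducing a linear system.

f_1 = 3*x*z + 2*x + y*z - 2*z + 1, LT = x*z.
f_2 = -x**2 + 3*x - 2*y + 3*z + 2, LT = x**2.
f_3 = 2*x*z - 3*x + 2*z + 1, LT = x*z.

S(f_1,f_2): lcm = x**2*z. S = 3*x**2 - 2*x*y*z - 2*x - 2*y*z + 3*z**2 + 2*z.
  leading term x**2: subtract (-3)·f_2 from 3*x**2 - 2*x*y*z - 2*x - 2*y*z + 3*z**2 + 2*z → -2*x*y*z - 2*y*z + y + 3*z**2 - 3*z - 1
  leading term x*y*z: subtract (-3*y)·f_1 from -2*x*y*z - 2*y*z + y + 3*z**2 - 3*z - 1 → -x*y + 3*y**2*z - y*z - 3*y + 3*z**2 - 3*z - 1
  leading term x*y: no divisor's leading term divides it; move -x*y to the remainder.
  leading term y**2*z: no divisor's leading term divides it; move 3*y**2*z to the remainder.
  leading term y*z: no divisor's leading term divides it; move -y*z to the remainder.
  leading term y: no divisor's leading term divides it; move -3*y to the remainder.
  leading term z**2: no divisor's leading term divides it; move 3*z**2 to the remainder.
  leading term z: no divisor's leading term divides it; move -3*z to the remainder.
  leading term 1: no divisor's leading term divides it; move -1 to the remainder.
  remainder -x*y + 3*y**2*z - y*z - 3*y + 3*z**2 - 3*z - 1 ≠ 0; add g_4 = -x*y + 3*y**2*z - y*z - 3*y + 3*z**2 - 3*z - 1 to the basis.

S(f_1,f_3): lcm = x*z. S = x - 2*y*z + 3*z + 1.
  leading term x: no divisor's leading term divides it; move x to the remainder.
  leading term y*z: no divisor's leading term divides it; move -2*y*z to the remainder.
  leading term z: no divisor's leading term divides it; move 3*z to the remainder.
  leading term 1: no divisor's leading term divides it; move 1 to the remainder.
  remainder x - 2*y*z + 3*z + 1 ≠ 0; add g_5 = x - 2*y*z + 3*z + 1 to the basis.

S(f_2,f_3): lcm = x**2*z. S = -2*x**2 + 3*x*z + 3*x + 2*y*z - 3*z**2 - 2*z.
  leading term x**2: subtract (2)·f_2 from -2*x**2 + 3*x*z + 3*x + 2*y*z - 3*z**2 - 2*z → 3*x*z - 3*x + 2*y*z - 3*y - 3*z**2 - z + 3
  leading term x*z: subtract (1)·f_1 from 3*x*z - 3*x + 2*y*z - 3*y - 3*z**2 - z + 3 → 2*x + y*z - 3*y - 3*z**2 + z + 2
  leading term x: subtract (2)·g_5 from 2*x + y*z - 3*y - 3*z**2 + z + 2 → -2*y*z - 3*y - 3*z**2 + 2*z
  leading term y*z: no divisor's leading term divides it; move -2*y*z to the remainder.
  leading term y: no divisor's leading term divides it; move -3*y to the remainder.
  leading term z**2: no divisor's leading term divides it; move -3*z**2 to the remainder.
  leading term z: no divisor's leading term divides it; move 2*z to the remainder.
  remainder -2*y*z - 3*y - 3*z**2 + 2*z ≠ 0; add g_6 = -2*y*z - 3*y - 3*z**2 + 2*z to the basis.

S(f_1,g_4): lcm = x*y*z. S = 3*x*y + 3*y**2*z**2 - 2*y**2*z - y*z**2 + y*z - 2*y + 3*z**3 - 3*z**2 - z.
  leading term x*y: subtract (-3)·g_4 from 3*x*y + 3*y**2*z**2 - 2*y**2*z - y*z**2 + y*z - 2*y + 3*z**3 - 3*z**2 - z → 3*y**2*z**2 - y*z**2 - 2*y*z + 3*y + 3*z**3 - z**2 - 3*z - 3
  leading term y**2*z**2: subtract (2*y*z)·g_6 from 3*y**2*z**2 - y*z**2 - 2*y*z + 3*y + 3*z**3 - z**2 - 3*z - 3 → -y**2*z - y*z**3 + 2*y*z**2 - 2*y*z + 3*y + 3*z**3 - z**2 - 3*z - 3
  leading term y**2*z: subtract (-3*y)·g_6 from -y**2*z - y*z**3 + 2*y*z**2 - 2*y*z + 3*y + 3*z**3 - z**2 - 3*z - 3 → -2*y**2 - y*z**3 - 3*y*z + 3*y + 3*z**3 - z**2 - 3*z - 3
  leading term y**2: no divisor's leading term divides it; move -2*y**2 to the remainder.
  leading term y*z**3: subtract (-3*z**2)·g_6 from -y*z**3 - 3*y*z + 3*y + 3*z**3 - z**2 - 3*z - 3 → -2*y*z**2 - 3*y*z + 3*y - 2*z**4 + 2*z**3 - z**2 - 3*z - 3
  leading term y*z**2: subtract (z)·g_6 from -2*y*z**2 - 3*y*z + 3*y - 2*z**4 + 2*z**3 - z**2 - 3*z - 3 → 3*y - 2*z**4 - 2*z**3 - 3*z**2 - 3*z - 3
  leading term y: no divisor's leading term divides it; move 3*y to the remainder.
  leading term z**4: no divisor's leading term divides it; move -2*z**4 to the remainder.
  leading term z**3: no divisor's leading term divides it; move -2*z**3 to the remainder.
  leading term z**2: no divisor's leading term divides it; move -3*z**2 to the remainder.
  leading term z: no divisor's leading term divides it; move -3*z to the remainder.
  leading term 1: no divisor's leading term divides it; move -3 to the remainder.
  remainder -2*y**2 + 3*y - 2*z**4 - 2*z**3 - 3*z**2 - 3*z - 3 ≠ 0; add g_7 = -2*y**2 + 3*y - 2*z**4 - 2*z**3 - 3*z**2 - 3*z - 3 to the basis.

S(f_3,g_4): lcm = x*y*z. S = 2*x*y + 3*y**2*z**2 - y*z**2 - 2*y*z - 3*y + 3*z**3 - 3*z**2 - z.
  leading term x*y: subtract (-2)·g_4 from 2*x*y + 3*y**2*z**2 - y*z**2 - 2*y*z - 3*y + 3*z**3 - 3*z**2 - z → 3*y**2*z**2 - y**2*z - y*z**2 + 3*y*z - 2*y + 3*z**3 + 3*z**2 - 2
  leading term y**2*z**2: subtract (2*y*z)·g_6 from 3*y**2*z**2 - y**2*z - y*z**2 + 3*y*z - 2*y + 3*z**3 + 3*z**2 - 2 → -2*y**2*z - y*z**3 + 2*y*z**2 + 3*y*z - 2*y + 3*z**3 + 3*z**2 - 2
  leading term y**2*z: subtract (y)·g_6 from -2*y**2*z - y*z**3 + 2*y*z**2 + 3*y*z - 2*y + 3*z**3 + 3*z**2 - 2 → 3*y**2 - y*z**3 - 2*y*z**2 + y*z - 2*y + 3*z**3 + 3*z**2 - 2
  leading term y**2: subtract (2)·g_7 from 3*y**2 - y*z**3 - 2*y*z**2 + y*z - 2*y + 3*z**3 + 3*z**2 - 2 → -y*z**3 - 2*y*z**2 + y*z - y - 3*z**4 + 2*z**2 - z - 3
  leading term y*z**3: subtract (-3*z**2)·g_6 from -y*z**3 - 2*y*z**2 + y*z - y - 3*z**4 + 2*z**2 - z - 3 → 3*y*z**2 + y*z - y + 2*z**4 - z**3 + 2*z**2 - z - 3
  leading term y*z**2: subtract (2*z)·g_6 from 3*y*z**2 + y*z - y + 2*z**4 - z**3 + 2*z**2 - z - 3 → -y + 2*z**4 - 2*z**3 - 2*z**2 - z - 3
  leading term y: no divisor's leading term divides it; move -y to the remainder.
  leading term z**4: no divisor's leading term divides it; move 2*z**4 to the remainder.
  leading term z**3: no divisor's leading term divides it; move -2*z**3 to the remainder.
  leading term z**2: no divisor's leading term divides it; move -2*z**2 to the remainder.
  leading term z: no divisor's leading term divides it; move -z to the remainder.
  leading term 1: no divisor's leading term divides it; move -3 to the remainder.
  remainder -y + 2*z**4 - 2*z**3 - 2*z**2 - z - 3 ≠ 0; add g_8 = -y + 2*z**4 - 2*z**3 - 2*z**2 - z - 3 to the basis.

S(f_1,g_5): lcm = x*z. S = 3*x + 2*y*z**2 - 2*y*z - 3*z**2 + 3*z - 2.
  leading term x: subtract (3)·g_5 from 3*x + 2*y*z**2 - 2*y*z - 3*z**2 + 3*z - 2 → 2*y*z**2 - 3*y*z - 3*z**2 + z + 2
  leading term y*z**2: subtract (-z)·g_6 from 2*y*z**2 - 3*y*z - 3*z**2 + z + 2 → y*z - 3*z**3 - z**2 + z + 2
  leading term y*z: subtract (3)·g_6 from y*z - 3*z**3 - z**2 + z + 2 → 2*y - 3*z**3 + z**2 + 2*z + 2
  leading term y: subtract (-2)·g_8 from 2*y - 3*z**3 + z**2 + 2*z + 2 → -3*z**4 - 3*z**2 + 3
  leading term z**4: no divisor's leading term divides it; move -3*z**4 to the remainder.
  leading term z**2: no divisor's leading term divides it; move -3*z**2 to the remainder.
  leading term 1: no divisor's leading term divides it; move 3 to the remainder.
  remainder -3*z**4 - 3*z**2 + 3 ≠ 0; add g_9 = -3*z**4 - 3*z**2 + 3 to the basis.

The other S-polynomials (S(f_2,g_4), S(f_2,g_5), S(f_3,g_5), S(g_4,g_5), S(f_1,g_6), S(f_2,g_6), S(f_3,g_6), S(g_4,g_6), S(g_5,g_6), S(f_1,g_7), S(f_2,g_7), S(f_3,g_7), S(g_4,g_7), S(g_5,g_7), S(g_6,g_7), S(f_1,g_8), S(f_2,g_8), S(f_3,g_8), S(g_4,g_8), S(g_5,g_8), S(g_6,g_8), S(g_7,g_8), S(f_1,g_9), S(f_2,g_9), S(f_3,g_9), S(g_4,g_9), S(g_5,g_9), S(g_6,g_9), S(g_7,g_9), S(g_8,g_9)) all reduce to 0 modulo the current basis, so we have a Gröbner basis.
Inter-reduce: drop elements whose leading term is divisible by another's, tail-reduce, and make monic.

G = {x + z**3 - 2*z**2 - 2*z - 2, y + 2*z**3 - 3*z**2 + z + 1, z**4 + z**2 - 1}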